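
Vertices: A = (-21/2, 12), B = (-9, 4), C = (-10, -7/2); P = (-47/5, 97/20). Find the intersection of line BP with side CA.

Barycentric coordinates of P with respect to ABC: (1/5, 7/10, 1/10).
On side CA the B-coordinate is zero; dropping P's B-weight 7/10 and renormalizing the remaining 1/10 : 1/5 gives weights 1/3, 2/3 on C, A.
Q = (1/3)·(-10, -7/2) + (2/3)·(-21/2, 12) = (-31/3, 41/6).

(-31/3, 41/6)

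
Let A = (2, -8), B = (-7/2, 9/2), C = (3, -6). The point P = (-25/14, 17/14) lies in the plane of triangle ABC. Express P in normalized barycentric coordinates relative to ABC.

Signed area of the reference triangle: [ABC] = ½·(2·(9/2−(-6)) + (-7/2)·(-6−(-8)) + 3·(-8−(9/2))) = ½·(21 − 7 − 75/2) = -47/4.
[PBC] = ½·((-25/14)·(9/2−(-6)) + (-7/2)·(-6−(17/14)) + 3·(17/14−(9/2))) = ½·(-75/4 + 101/4 − 69/7) = -47/28, so the A-coordinate is (-47/28)/(-47/4) = 1/7.
[APC] = ½·(2·(17/14−(-6)) + (-25/14)·(-6−(-8)) + 3·(-8−(17/14))) = ½·(101/7 − 25/7 − 387/14) = -235/28, so the B-coordinate is 5/7.
[ABP] = ½·(2·(9/2−(17/14)) + (-7/2)·(17/14−(-8)) + (-25/14)·(-8−(9/2))) = ½·(46/7 − 129/4 + 625/28) = -47/28, so the C-coordinate is 1/7.
Check: 1/7 + 5/7 + 1/7 = 1.

(1/7, 5/7, 1/7)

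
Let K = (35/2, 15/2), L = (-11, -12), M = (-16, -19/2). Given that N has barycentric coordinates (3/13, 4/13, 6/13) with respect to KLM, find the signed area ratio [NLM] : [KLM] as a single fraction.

3/13

The signed ratio [NLM]/[KLM] equals the barycentric coordinate of N at vertex K, which is 3/13.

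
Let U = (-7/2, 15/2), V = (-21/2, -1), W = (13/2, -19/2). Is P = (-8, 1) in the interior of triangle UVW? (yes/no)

yes

Barycentric coordinates of P: (13/48, 283/408, 29/816).
The three coordinates are positive, positive, positive; a point is interior exactly when all three are positive.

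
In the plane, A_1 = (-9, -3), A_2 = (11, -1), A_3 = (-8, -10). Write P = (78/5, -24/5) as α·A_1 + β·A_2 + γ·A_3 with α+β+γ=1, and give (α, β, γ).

Signed area of the reference triangle: [A_1A_2A_3] = ½·((-9)·(-1−(-10)) + 11·(-10−(-3)) + (-8)·(-3−(-1))) = ½·(-81 − 77 + 16) = -71.
[PA_2A_3] = ½·((78/5)·(-1−(-10)) + 11·(-10−(-24/5)) + (-8)·(-24/5−(-1))) = ½·(702/5 − 286/5 + 152/5) = 284/5, so the A_1-coordinate is (284/5)/(-71) = -4/5.
[A_1PA_3] = ½·((-9)·(-24/5−(-10)) + (78/5)·(-10−(-3)) + (-8)·(-3−(-24/5))) = ½·(-234/5 − 546/5 − 72/5) = -426/5, so the A_2-coordinate is 6/5.
[A_1A_2P] = ½·((-9)·(-1−(-24/5)) + 11·(-24/5−(-3)) + (78/5)·(-3−(-1))) = ½·(-171/5 − 99/5 − 156/5) = -213/5, so the A_3-coordinate is 3/5.
Check: -4/5 + 6/5 + 3/5 = 1.

(-4/5, 6/5, 3/5)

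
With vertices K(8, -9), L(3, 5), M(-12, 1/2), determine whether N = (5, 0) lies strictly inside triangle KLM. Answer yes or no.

Barycentric coordinates of N: (56/155, 101/155, -2/155).
The three coordinates are positive, positive, negative; a point is interior exactly when all three are positive.

no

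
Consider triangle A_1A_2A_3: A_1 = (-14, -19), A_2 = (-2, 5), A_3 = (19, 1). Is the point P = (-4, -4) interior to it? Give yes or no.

yes

Barycentric coordinates of P: (197/552, 295/552, 5/46).
The three coordinates are positive, positive, positive; a point is interior exactly when all three are positive.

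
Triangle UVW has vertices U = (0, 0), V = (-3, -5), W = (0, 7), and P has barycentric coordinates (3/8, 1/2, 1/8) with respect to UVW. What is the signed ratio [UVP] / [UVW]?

The signed ratio [UVP]/[UVW] equals the barycentric coordinate of P at vertex W, which is 1/8.

1/8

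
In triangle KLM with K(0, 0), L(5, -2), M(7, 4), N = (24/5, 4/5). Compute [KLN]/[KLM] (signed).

[KLM] = ½·(0·(-2−4) + 5·(4−0) + 7·(0−(-2))) = ½·(0 + 20 + 14) = 17.
[KLN] = ½·(0·(-2−(4/5)) + 5·(4/5−0) + (24/5)·(0−(-2))) = ½·(0 + 4 + 48/5) = 34/5, so the ratio is (34/5)/17 = 2/5.

2/5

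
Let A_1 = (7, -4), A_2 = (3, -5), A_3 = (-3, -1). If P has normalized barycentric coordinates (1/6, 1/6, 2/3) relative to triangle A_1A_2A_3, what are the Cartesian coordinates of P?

P = (1/6)·A_1 + (1/6)·A_2 + (2/3)·A_3.
x-coordinate: (1/6)·7 + (1/6)·3 + (2/3)·(-3) = -1/3.
y-coordinate: (1/6)·(-4) + (1/6)·(-5) + (2/3)·(-1) = -13/6.

(-1/3, -13/6)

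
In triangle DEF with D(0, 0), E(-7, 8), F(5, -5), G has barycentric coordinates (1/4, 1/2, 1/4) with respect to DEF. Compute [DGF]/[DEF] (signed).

1/2

The signed ratio [DGF]/[DEF] equals the barycentric coordinate of G at vertex E, which is 1/2.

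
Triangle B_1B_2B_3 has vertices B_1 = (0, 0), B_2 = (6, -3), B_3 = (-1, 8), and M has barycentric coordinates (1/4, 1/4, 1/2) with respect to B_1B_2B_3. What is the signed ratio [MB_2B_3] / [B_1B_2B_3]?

The signed ratio [MB_2B_3]/[B_1B_2B_3] equals the barycentric coordinate of M at vertex B_1, which is 1/4.

1/4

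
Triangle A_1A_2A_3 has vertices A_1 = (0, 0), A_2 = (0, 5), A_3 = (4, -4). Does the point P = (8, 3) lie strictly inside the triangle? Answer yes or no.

Barycentric coordinates of P: (-16/5, 11/5, 2).
The three coordinates are negative, positive, positive; a point is interior exactly when all three are positive.

no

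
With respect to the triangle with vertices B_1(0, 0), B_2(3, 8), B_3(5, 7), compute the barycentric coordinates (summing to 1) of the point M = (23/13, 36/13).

Signed area of the reference triangle: [B_1B_2B_3] = ½·(0·(8−7) + 3·(7−0) + 5·(0−8)) = ½·(0 + 21 − 40) = -19/2.
[MB_2B_3] = ½·((23/13)·(8−7) + 3·(7−(36/13)) + 5·(36/13−8)) = ½·(23/13 + 165/13 − 340/13) = -76/13, so the B_1-coordinate is (-76/13)/(-19/2) = 8/13.
[B_1MB_3] = ½·(0·(36/13−7) + (23/13)·(7−0) + 5·(0−(36/13))) = ½·(0 + 161/13 − 180/13) = -19/26, so the B_2-coordinate is 1/13.
[B_1B_2M] = ½·(0·(8−(36/13)) + 3·(36/13−0) + (23/13)·(0−8)) = ½·(0 + 108/13 − 184/13) = -38/13, so the B_3-coordinate is 4/13.

(8/13, 1/13, 4/13)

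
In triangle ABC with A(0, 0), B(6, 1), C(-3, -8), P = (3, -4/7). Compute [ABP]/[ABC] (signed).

1/7

[ABC] = ½·(0·(1−(-8)) + 6·(-8−0) + (-3)·(0−1)) = ½·(0 − 48 + 3) = -45/2.
[ABP] = ½·(0·(1−(-4/7)) + 6·(-4/7−0) + 3·(0−1)) = ½·(0 − 24/7 − 3) = -45/14, so the ratio is (-45/14)/(-45/2) = 1/7.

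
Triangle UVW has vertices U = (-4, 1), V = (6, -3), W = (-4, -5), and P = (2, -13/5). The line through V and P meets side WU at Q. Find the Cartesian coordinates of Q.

(-4, -2)

Barycentric coordinates of P with respect to UVW: (1/5, 3/5, 1/5).
On side WU the V-coordinate is zero; dropping P's V-weight 3/5 and renormalizing the remaining 1/5 : 1/5 gives weights 1/2, 1/2 on W, U.
Q = (1/2)·(-4, -5) + (1/2)·(-4, 1) = (-4, -2).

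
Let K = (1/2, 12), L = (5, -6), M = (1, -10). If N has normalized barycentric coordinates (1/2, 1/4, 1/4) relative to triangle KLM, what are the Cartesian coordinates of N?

N = (1/2)·K + (1/4)·L + (1/4)·M.
x-coordinate: (1/2)·(1/2) + (1/4)·5 + (1/4)·1 = 7/4.
y-coordinate: (1/2)·12 + (1/4)·(-6) + (1/4)·(-10) = 2.

(7/4, 2)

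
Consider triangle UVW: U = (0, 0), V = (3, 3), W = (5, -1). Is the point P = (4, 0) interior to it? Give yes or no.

yes

Barycentric coordinates of P: (1/9, 2/9, 2/3).
The three coordinates are positive, positive, positive; a point is interior exactly when all three are positive.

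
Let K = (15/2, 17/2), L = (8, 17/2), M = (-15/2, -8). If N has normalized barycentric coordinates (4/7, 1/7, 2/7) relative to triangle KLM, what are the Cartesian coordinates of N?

N = (4/7)·K + (1/7)·L + (2/7)·M.
x-coordinate: (4/7)·(15/2) + (1/7)·8 + (2/7)·(-15/2) = 23/7.
y-coordinate: (4/7)·(17/2) + (1/7)·(17/2) + (2/7)·(-8) = 53/14.

(23/7, 53/14)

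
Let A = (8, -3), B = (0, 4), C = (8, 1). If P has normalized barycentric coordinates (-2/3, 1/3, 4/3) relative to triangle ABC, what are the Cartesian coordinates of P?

P = (-2/3)·A + (1/3)·B + (4/3)·C.
x-coordinate: (-2/3)·8 + (1/3)·0 + (4/3)·8 = 16/3.
y-coordinate: (-2/3)·(-3) + (1/3)·4 + (4/3)·1 = 14/3.

(16/3, 14/3)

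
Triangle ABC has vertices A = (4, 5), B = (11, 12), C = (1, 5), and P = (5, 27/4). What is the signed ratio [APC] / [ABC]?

1/4

[ABC] = ½·(4·(12−5) + 11·(5−5) + 1·(5−12)) = ½·(28 + 0 − 7) = 21/2.
[APC] = ½·(4·(27/4−5) + 5·(5−5) + 1·(5−(27/4))) = ½·(7 + 0 − 7/4) = 21/8, so the ratio is (21/8)/(21/2) = 1/4.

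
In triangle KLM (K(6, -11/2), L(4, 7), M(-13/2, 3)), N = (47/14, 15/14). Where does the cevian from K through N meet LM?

Barycentric coordinates of N with respect to KLM: (3/7, 3/7, 1/7).
On side LM the K-coordinate is zero; dropping N's K-weight 3/7 and renormalizing the remaining 3/7 : 1/7 gives weights 3/4, 1/4 on L, M.
J = (3/4)·(4, 7) + (1/4)·(-13/2, 3) = (11/8, 6).

(11/8, 6)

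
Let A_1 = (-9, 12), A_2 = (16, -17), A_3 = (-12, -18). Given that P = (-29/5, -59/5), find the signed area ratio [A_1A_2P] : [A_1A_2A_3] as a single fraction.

[A_1A_2A_3] = ½·((-9)·(-17−(-18)) + 16·(-18−12) + (-12)·(12−(-17))) = ½·(-9 − 480 − 348) = -837/2.
[A_1A_2P] = ½·((-9)·(-17−(-59/5)) + 16·(-59/5−12) + (-29/5)·(12−(-17))) = ½·(234/5 − 1904/5 − 841/5) = -2511/10, so the ratio is (-2511/10)/(-837/2) = 3/5.

3/5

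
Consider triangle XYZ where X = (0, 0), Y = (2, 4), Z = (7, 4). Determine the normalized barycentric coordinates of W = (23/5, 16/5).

(1/5, 1/5, 3/5)

Signed area of the reference triangle: [XYZ] = ½·(0·(4−4) + 2·(4−0) + 7·(0−4)) = ½·(0 + 8 − 28) = -10.
[WYZ] = ½·((23/5)·(4−4) + 2·(4−(16/5)) + 7·(16/5−4)) = ½·(0 + 8/5 − 28/5) = -2, so the X-coordinate is (-2)/(-10) = 1/5.
[XWZ] = ½·(0·(16/5−4) + (23/5)·(4−0) + 7·(0−(16/5))) = ½·(0 + 92/5 − 112/5) = -2, so the Y-coordinate is 1/5.
[XYW] = ½·(0·(4−(16/5)) + 2·(16/5−0) + (23/5)·(0−4)) = ½·(0 + 32/5 − 92/5) = -6, so the Z-coordinate is 3/5.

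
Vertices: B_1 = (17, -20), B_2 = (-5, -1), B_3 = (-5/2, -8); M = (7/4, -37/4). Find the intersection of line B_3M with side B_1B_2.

Barycentric coordinates of M with respect to B_1B_2B_3: (1/4, 1/4, 1/2).
On side B_1B_2 the B_3-coordinate is zero; dropping M's B_3-weight 1/2 and renormalizing the remaining 1/4 : 1/4 gives weights 1/2, 1/2 on B_1, B_2.
N = (1/2)·(17, -20) + (1/2)·(-5, -1) = (6, -21/2).

(6, -21/2)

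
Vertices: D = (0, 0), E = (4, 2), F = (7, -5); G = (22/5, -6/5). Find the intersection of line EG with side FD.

Barycentric coordinates of G with respect to DEF: (1/5, 2/5, 2/5).
On side FD the E-coordinate is zero; dropping G's E-weight 2/5 and renormalizing the remaining 2/5 : 1/5 gives weights 2/3, 1/3 on F, D.
H = (2/3)·(7, -5) + (1/3)·(0, 0) = (14/3, -10/3).

(14/3, -10/3)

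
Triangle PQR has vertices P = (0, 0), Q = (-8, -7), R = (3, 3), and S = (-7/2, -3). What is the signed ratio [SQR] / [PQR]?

1/3

[PQR] = ½·(0·(-7−3) + (-8)·(3−0) + 3·(0−(-7))) = ½·(0 − 24 + 21) = -3/2.
[SQR] = ½·((-7/2)·(-7−3) + (-8)·(3−(-3)) + 3·(-3−(-7))) = ½·(35 − 48 + 12) = -1/2, so the ratio is (-1/2)/(-3/2) = 1/3.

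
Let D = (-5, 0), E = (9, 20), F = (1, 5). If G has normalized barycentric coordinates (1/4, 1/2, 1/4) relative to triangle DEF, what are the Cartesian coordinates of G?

(7/2, 45/4)

G = (1/4)·D + (1/2)·E + (1/4)·F.
x-coordinate: (1/4)·(-5) + (1/2)·9 + (1/4)·1 = 7/2.
y-coordinate: (1/4)·0 + (1/2)·20 + (1/4)·5 = 45/4.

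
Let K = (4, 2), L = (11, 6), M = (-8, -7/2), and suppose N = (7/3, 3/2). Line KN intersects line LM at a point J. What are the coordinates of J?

Barycentric coordinates of N with respect to KLM: (1/3, 1/3, 1/3).
On side LM the K-coordinate is zero; dropping N's K-weight 1/3 and renormalizing the remaining 1/3 : 1/3 gives weights 1/2, 1/2 on L, M.
J = (1/2)·(11, 6) + (1/2)·(-8, -7/2) = (3/2, 5/4).

(3/2, 5/4)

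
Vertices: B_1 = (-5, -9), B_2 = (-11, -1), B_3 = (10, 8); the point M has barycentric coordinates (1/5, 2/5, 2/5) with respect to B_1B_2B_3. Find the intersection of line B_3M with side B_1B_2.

Line B_3M meets B_1B_2 where the B_3-coordinate vanishes; zeroing M's B_3-weight and renormalizing leaves B_1, B_2-weights 1/5 : 2/5 → (1/3, 2/3).
So N = (1/3)·B_1 + (2/3)·B_2 = (-9, -11/3).

(-9, -11/3)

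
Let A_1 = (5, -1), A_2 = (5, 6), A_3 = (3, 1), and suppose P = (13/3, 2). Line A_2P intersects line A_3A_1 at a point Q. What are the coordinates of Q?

(4, 0)

Barycentric coordinates of P with respect to A_1A_2A_3: (1/3, 1/3, 1/3).
On side A_3A_1 the A_2-coordinate is zero; dropping P's A_2-weight 1/3 and renormalizing the remaining 1/3 : 1/3 gives weights 1/2, 1/2 on A_3, A_1.
Q = (1/2)·(3, 1) + (1/2)·(5, -1) = (4, 0).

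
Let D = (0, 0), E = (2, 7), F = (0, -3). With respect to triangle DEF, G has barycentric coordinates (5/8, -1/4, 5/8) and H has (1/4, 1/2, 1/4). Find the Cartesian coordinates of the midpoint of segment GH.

Barycentric coordinates of the midpoint are the average: (7/16, 1/8, 7/16).
Converting: (7/16)·D + (1/8)·E + (7/16)·F = (1/4, -7/16).

(1/4, -7/16)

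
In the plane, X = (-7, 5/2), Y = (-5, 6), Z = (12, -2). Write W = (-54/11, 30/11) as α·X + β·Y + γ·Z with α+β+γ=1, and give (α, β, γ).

(8/11, 2/11, 1/11)

Signed area of the reference triangle: [XYZ] = ½·((-7)·(6−(-2)) + (-5)·(-2−(5/2)) + 12·(5/2−6)) = ½·(-56 + 45/2 − 42) = -151/4.
[WYZ] = ½·((-54/11)·(6−(-2)) + (-5)·(-2−(30/11)) + 12·(30/11−6)) = ½·(-432/11 + 260/11 − 432/11) = -302/11, so the X-coordinate is (-302/11)/(-151/4) = 8/11.
[XWZ] = ½·((-7)·(30/11−(-2)) + (-54/11)·(-2−(5/2)) + 12·(5/2−(30/11))) = ½·(-364/11 + 243/11 − 30/11) = -151/22, so the Y-coordinate is 2/11.
[XYW] = ½·((-7)·(6−(30/11)) + (-5)·(30/11−(5/2)) + (-54/11)·(5/2−6)) = ½·(-252/11 − 25/22 + 189/11) = -151/44, so the Z-coordinate is 1/11.
Check: 8/11 + 2/11 + 1/11 = 1.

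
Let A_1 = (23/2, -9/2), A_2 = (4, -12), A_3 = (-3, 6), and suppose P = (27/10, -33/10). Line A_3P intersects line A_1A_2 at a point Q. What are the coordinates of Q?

Barycentric coordinates of P with respect to A_1A_2A_3: (1/5, 2/5, 2/5).
On side A_1A_2 the A_3-coordinate is zero; dropping P's A_3-weight 2/5 and renormalizing the remaining 1/5 : 2/5 gives weights 1/3, 2/3 on A_1, A_2.
Q = (1/3)·(23/2, -9/2) + (2/3)·(4, -12) = (13/2, -19/2).

(13/2, -19/2)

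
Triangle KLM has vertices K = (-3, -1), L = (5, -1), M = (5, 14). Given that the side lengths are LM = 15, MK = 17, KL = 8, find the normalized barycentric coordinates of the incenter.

The incenter has barycentric coordinates proportional to the opposite side lengths: (15 : 17 : 8).
Normalizing by 15+17+8 = 40 gives (3/8, 17/40, 1/5).

(3/8, 17/40, 1/5)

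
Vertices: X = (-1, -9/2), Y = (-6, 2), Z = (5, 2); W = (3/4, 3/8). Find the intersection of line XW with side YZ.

Barycentric coordinates of W with respect to XYZ: (1/4, 1/4, 1/2).
On side YZ the X-coordinate is zero; dropping W's X-weight 1/4 and renormalizing the remaining 1/4 : 1/2 gives weights 1/3, 2/3 on Y, Z.
V = (1/3)·(-6, 2) + (2/3)·(5, 2) = (4/3, 2).

(4/3, 2)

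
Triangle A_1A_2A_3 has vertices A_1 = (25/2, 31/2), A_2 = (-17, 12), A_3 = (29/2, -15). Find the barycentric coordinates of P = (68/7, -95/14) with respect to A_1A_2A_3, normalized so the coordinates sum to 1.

Signed area of the reference triangle: [A_1A_2A_3] = ½·((25/2)·(12−(-15)) + (-17)·(-15−(31/2)) + (29/2)·(31/2−12)) = ½·(675/2 + 1037/2 + 203/4) = 3627/8.
[PA_2A_3] = ½·((68/7)·(12−(-15)) + (-17)·(-15−(-95/14)) + (29/2)·(-95/14−12)) = ½·(1836/7 + 1955/14 − 7627/28) = 3627/56, so the A_1-coordinate is (3627/56)/(3627/8) = 1/7.
[A_1PA_3] = ½·((25/2)·(-95/14−(-15)) + (68/7)·(-15−(31/2)) + (29/2)·(31/2−(-95/14))) = ½·(2875/28 − 2074/7 + 2262/7) = 3627/56, so the A_2-coordinate is 1/7.
[A_1A_2P] = ½·((25/2)·(12−(-95/14)) + (-17)·(-95/14−(31/2)) + (68/7)·(31/2−12)) = ½·(6575/28 + 2652/7 + 34) = 18135/56, so the A_3-coordinate is 5/7.

(1/7, 1/7, 5/7)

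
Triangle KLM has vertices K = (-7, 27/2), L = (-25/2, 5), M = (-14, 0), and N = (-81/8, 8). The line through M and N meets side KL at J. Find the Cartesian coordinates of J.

(-53/6, 32/3)

Barycentric coordinates of N with respect to KLM: (1/2, 1/4, 1/4).
On side KL the M-coordinate is zero; dropping N's M-weight 1/4 and renormalizing the remaining 1/2 : 1/4 gives weights 2/3, 1/3 on K, L.
J = (2/3)·(-7, 27/2) + (1/3)·(-25/2, 5) = (-53/6, 32/3).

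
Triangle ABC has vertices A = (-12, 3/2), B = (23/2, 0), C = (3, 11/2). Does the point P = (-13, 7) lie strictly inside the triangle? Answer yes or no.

Barycentric coordinates of P: (301/466, -173/233, 511/466).
The three coordinates are positive, negative, positive; a point is interior exactly when all three are positive.

no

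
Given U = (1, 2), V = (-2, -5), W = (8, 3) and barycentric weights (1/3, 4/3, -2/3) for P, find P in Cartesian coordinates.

(-23/3, -8)

P = (1/3)·U + (4/3)·V + (-2/3)·W.
x-coordinate: (1/3)·1 + (4/3)·(-2) + (-2/3)·8 = -23/3.
y-coordinate: (1/3)·2 + (4/3)·(-5) + (-2/3)·3 = -8.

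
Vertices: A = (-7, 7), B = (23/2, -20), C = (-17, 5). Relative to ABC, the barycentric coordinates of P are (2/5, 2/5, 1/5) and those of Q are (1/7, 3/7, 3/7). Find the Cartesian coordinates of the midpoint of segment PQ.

(-347/140, -337/70)

Barycentric coordinates of the midpoint are the average: (19/70, 29/70, 11/35).
Converting: (19/70)·A + (29/70)·B + (11/35)·C = (-347/140, -337/70).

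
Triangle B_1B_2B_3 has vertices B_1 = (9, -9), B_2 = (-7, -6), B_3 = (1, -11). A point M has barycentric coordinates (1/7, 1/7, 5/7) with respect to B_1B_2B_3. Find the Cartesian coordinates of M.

(1, -10)

M = (1/7)·B_1 + (1/7)·B_2 + (5/7)·B_3.
x-coordinate: (1/7)·9 + (1/7)·(-7) + (5/7)·1 = 1.
y-coordinate: (1/7)·(-9) + (1/7)·(-6) + (5/7)·(-11) = -10.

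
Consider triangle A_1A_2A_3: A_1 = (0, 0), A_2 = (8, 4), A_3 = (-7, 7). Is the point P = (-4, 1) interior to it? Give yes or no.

Barycentric coordinates of P: (27/28, -1/4, 2/7).
The three coordinates are positive, negative, positive; a point is interior exactly when all three are positive.

no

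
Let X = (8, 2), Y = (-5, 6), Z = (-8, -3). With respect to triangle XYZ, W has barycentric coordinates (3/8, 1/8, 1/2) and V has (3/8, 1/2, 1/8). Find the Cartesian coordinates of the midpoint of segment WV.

(-17/16, 27/16)

Barycentric coordinates of the midpoint are the average: (3/8, 5/16, 5/16).
Converting: (3/8)·X + (5/16)·Y + (5/16)·Z = (-17/16, 27/16).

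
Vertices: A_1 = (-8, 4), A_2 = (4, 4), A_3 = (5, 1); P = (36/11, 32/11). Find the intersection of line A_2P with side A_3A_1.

(12/5, 8/5)

Barycentric coordinates of P with respect to A_1A_2A_3: (1/11, 6/11, 4/11).
On side A_3A_1 the A_2-coordinate is zero; dropping P's A_2-weight 6/11 and renormalizing the remaining 4/11 : 1/11 gives weights 4/5, 1/5 on A_3, A_1.
Q = (4/5)·(5, 1) + (1/5)·(-8, 4) = (12/5, 8/5).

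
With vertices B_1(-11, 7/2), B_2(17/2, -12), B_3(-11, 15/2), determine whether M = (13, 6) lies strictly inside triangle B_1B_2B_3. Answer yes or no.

Barycentric coordinates of M: (-45/8, 16/13, 561/104).
The three coordinates are negative, positive, positive; a point is interior exactly when all three are positive.

no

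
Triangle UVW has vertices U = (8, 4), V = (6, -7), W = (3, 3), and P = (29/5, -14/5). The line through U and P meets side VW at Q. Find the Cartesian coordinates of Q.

(21/4, -9/2)

Barycentric coordinates of P with respect to UVW: (1/5, 3/5, 1/5).
On side VW the U-coordinate is zero; dropping P's U-weight 1/5 and renormalizing the remaining 3/5 : 1/5 gives weights 3/4, 1/4 on V, W.
Q = (3/4)·(6, -7) + (1/4)·(3, 3) = (21/4, -9/2).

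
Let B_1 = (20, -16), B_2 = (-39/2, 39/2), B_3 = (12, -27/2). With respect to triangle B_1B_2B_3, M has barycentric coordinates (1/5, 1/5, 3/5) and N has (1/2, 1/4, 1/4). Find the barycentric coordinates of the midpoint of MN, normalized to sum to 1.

(7/20, 9/40, 17/40)

Since both coordinate triples sum to 1, the midpoint's barycentrics are the componentwise average.
(1/5+1/2)/2 = 7/20; similarly 9/40 and 17/40.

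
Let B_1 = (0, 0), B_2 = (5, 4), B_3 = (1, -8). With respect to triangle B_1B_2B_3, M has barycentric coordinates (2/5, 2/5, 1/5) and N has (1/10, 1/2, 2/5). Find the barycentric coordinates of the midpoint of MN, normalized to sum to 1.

Since both coordinate triples sum to 1, the midpoint's barycentrics are the componentwise average.
(2/5+1/10)/2 = 1/4; similarly 9/20 and 3/10.

(1/4, 9/20, 3/10)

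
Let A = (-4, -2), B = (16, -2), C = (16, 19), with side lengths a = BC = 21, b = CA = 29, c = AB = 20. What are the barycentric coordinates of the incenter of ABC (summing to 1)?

The incenter has barycentric coordinates proportional to the opposite side lengths: (21 : 29 : 20).
Normalizing by 21+29+20 = 70 gives (3/10, 29/70, 2/7).

(3/10, 29/70, 2/7)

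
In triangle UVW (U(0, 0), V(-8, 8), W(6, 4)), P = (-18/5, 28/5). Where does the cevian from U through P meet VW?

Barycentric coordinates of P with respect to UVW: (1/5, 3/5, 1/5).
On side VW the U-coordinate is zero; dropping P's U-weight 1/5 and renormalizing the remaining 3/5 : 1/5 gives weights 3/4, 1/4 on V, W.
Q = (3/4)·(-8, 8) + (1/4)·(6, 4) = (-9/2, 7).

(-9/2, 7)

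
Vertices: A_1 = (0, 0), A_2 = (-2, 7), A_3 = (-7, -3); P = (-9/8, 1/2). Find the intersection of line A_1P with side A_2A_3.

Barycentric coordinates of P with respect to A_1A_2A_3: (3/4, 1/8, 1/8).
On side A_2A_3 the A_1-coordinate is zero; dropping P's A_1-weight 3/4 and renormalizing the remaining 1/8 : 1/8 gives weights 1/2, 1/2 on A_2, A_3.
Q = (1/2)·(-2, 7) + (1/2)·(-7, -3) = (-9/2, 2).

(-9/2, 2)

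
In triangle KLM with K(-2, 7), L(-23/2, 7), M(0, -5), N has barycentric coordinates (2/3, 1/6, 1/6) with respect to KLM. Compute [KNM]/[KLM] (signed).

The signed ratio [KNM]/[KLM] equals the barycentric coordinate of N at vertex L, which is 1/6.

1/6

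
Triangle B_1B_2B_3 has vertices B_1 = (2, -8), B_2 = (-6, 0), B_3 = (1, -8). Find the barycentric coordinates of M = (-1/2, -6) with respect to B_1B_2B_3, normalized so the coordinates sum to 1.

Signed area of the reference triangle: [B_1B_2B_3] = ½·(2·(0−(-8)) + (-6)·(-8−(-8)) + 1·(-8−0)) = ½·(16 + 0 − 8) = 4.
[MB_2B_3] = ½·((-1/2)·(0−(-8)) + (-6)·(-8−(-6)) + 1·(-6−0)) = ½·(-4 + 12 − 6) = 1, so the B_1-coordinate is 1/4 = 1/4.
[B_1MB_3] = ½·(2·(-6−(-8)) + (-1/2)·(-8−(-8)) + 1·(-8−(-6))) = ½·(4 + 0 − 2) = 1, so the B_2-coordinate is 1/4.
[B_1B_2M] = ½·(2·(0−(-6)) + (-6)·(-6−(-8)) + (-1/2)·(-8−0)) = ½·(12 − 12 + 4) = 2, so the B_3-coordinate is 1/2.
Check: 1/4 + 1/4 + 1/2 = 1.

(1/4, 1/4, 1/2)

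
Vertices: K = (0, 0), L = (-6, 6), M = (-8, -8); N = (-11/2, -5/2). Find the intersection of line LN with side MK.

(-16/3, -16/3)

Barycentric coordinates of N with respect to KLM: (1/4, 1/4, 1/2).
On side MK the L-coordinate is zero; dropping N's L-weight 1/4 and renormalizing the remaining 1/2 : 1/4 gives weights 2/3, 1/3 on M, K.
J = (2/3)·(-8, -8) + (1/3)·(0, 0) = (-16/3, -16/3).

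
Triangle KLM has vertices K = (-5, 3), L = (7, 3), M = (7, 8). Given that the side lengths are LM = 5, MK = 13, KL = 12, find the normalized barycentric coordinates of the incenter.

The incenter has barycentric coordinates proportional to the opposite side lengths: (5 : 13 : 12).
Normalizing by 5+13+12 = 30 gives (1/6, 13/30, 2/5).

(1/6, 13/30, 2/5)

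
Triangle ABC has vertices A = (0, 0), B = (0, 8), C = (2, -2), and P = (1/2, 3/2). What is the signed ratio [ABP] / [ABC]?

[ABC] = ½·(0·(8−(-2)) + 0·(-2−0) + 2·(0−8)) = ½·(0 + 0 − 16) = -8.
[ABP] = ½·(0·(8−(3/2)) + 0·(3/2−0) + (1/2)·(0−8)) = ½·(0 + 0 − 4) = -2, so the ratio is (-2)/(-8) = 1/4.

1/4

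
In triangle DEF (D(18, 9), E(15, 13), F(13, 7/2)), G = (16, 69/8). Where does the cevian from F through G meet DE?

(17, 31/3)

Barycentric coordinates of G with respect to DEF: (1/2, 1/4, 1/4).
On side DE the F-coordinate is zero; dropping G's F-weight 1/4 and renormalizing the remaining 1/2 : 1/4 gives weights 2/3, 1/3 on D, E.
H = (2/3)·(18, 9) + (1/3)·(15, 13) = (17, 31/3).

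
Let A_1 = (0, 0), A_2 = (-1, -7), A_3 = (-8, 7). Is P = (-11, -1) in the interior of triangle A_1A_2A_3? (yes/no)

no

Barycentric coordinates of P: (-14/9, 85/63, 76/63).
The three coordinates are negative, positive, positive; a point is interior exactly when all three are positive.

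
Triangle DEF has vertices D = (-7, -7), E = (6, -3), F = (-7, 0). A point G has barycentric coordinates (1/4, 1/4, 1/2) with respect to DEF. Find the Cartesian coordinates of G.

G = (1/4)·D + (1/4)·E + (1/2)·F.
x-coordinate: (1/4)·(-7) + (1/4)·6 + (1/2)·(-7) = -15/4.
y-coordinate: (1/4)·(-7) + (1/4)·(-3) + (1/2)·0 = -5/2.

(-15/4, -5/2)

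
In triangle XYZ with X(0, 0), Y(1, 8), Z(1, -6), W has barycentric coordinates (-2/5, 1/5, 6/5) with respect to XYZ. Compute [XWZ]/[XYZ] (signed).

The signed ratio [XWZ]/[XYZ] equals the barycentric coordinate of W at vertex Y, which is 1/5.

1/5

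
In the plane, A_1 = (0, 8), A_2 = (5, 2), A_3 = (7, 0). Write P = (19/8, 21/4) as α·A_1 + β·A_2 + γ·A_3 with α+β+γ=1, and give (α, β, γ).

(5/8, 1/8, 1/4)

Signed area of the reference triangle: [A_1A_2A_3] = ½·(0·(2−0) + 5·(0−8) + 7·(8−2)) = ½·(0 − 40 + 42) = 1.
[PA_2A_3] = ½·((19/8)·(2−0) + 5·(0−(21/4)) + 7·(21/4−2)) = ½·(19/4 − 105/4 + 91/4) = 5/8, so the A_1-coordinate is (5/8)/1 = 5/8.
[A_1PA_3] = ½·(0·(21/4−0) + (19/8)·(0−8) + 7·(8−(21/4))) = ½·(0 − 19 + 77/4) = 1/8, so the A_2-coordinate is 1/8.
[A_1A_2P] = ½·(0·(2−(21/4)) + 5·(21/4−8) + (19/8)·(8−2)) = ½·(0 − 55/4 + 57/4) = 1/4, so the A_3-coordinate is 1/4.
Check: 5/8 + 1/8 + 1/4 = 1.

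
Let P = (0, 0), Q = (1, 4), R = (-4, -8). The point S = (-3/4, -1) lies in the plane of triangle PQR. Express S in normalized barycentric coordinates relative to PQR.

Signed area of the reference triangle: [PQR] = ½·(0·(4−(-8)) + 1·(-8−0) + (-4)·(0−4)) = ½·(0 − 8 + 16) = 4.
[SQR] = ½·((-3/4)·(4−(-8)) + 1·(-8−(-1)) + (-4)·(-1−4)) = ½·(-9 − 7 + 20) = 2, so the P-coordinate is 2/4 = 1/2.
[PSR] = ½·(0·(-1−(-8)) + (-3/4)·(-8−0) + (-4)·(0−(-1))) = ½·(0 + 6 − 4) = 1, so the Q-coordinate is 1/4.
[PQS] = ½·(0·(4−(-1)) + 1·(-1−0) + (-3/4)·(0−4)) = ½·(0 − 1 + 3) = 1, so the R-coordinate is 1/4.

(1/2, 1/4, 1/4)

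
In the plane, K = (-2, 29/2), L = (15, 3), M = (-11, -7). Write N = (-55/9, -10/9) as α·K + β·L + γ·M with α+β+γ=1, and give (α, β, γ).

(2/9, 1/9, 2/3)

Signed area of the reference triangle: [KLM] = ½·((-2)·(3−(-7)) + 15·(-7−(29/2)) + (-11)·(29/2−3)) = ½·(-20 − 645/2 − 253/2) = -469/2.
[NLM] = ½·((-55/9)·(3−(-7)) + 15·(-7−(-10/9)) + (-11)·(-10/9−3)) = ½·(-550/9 − 265/3 + 407/9) = -469/9, so the K-coordinate is (-469/9)/(-469/2) = 2/9.
[KNM] = ½·((-2)·(-10/9−(-7)) + (-55/9)·(-7−(29/2)) + (-11)·(29/2−(-10/9))) = ½·(-106/9 + 2365/18 − 3091/18) = -469/18, so the L-coordinate is 1/9.
[KLN] = ½·((-2)·(3−(-10/9)) + 15·(-10/9−(29/2)) + (-55/9)·(29/2−3)) = ½·(-74/9 − 1405/6 − 1265/18) = -469/3, so the M-coordinate is 2/3.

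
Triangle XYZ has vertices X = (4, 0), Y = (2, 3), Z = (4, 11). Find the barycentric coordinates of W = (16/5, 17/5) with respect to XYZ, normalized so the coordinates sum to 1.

(2/5, 2/5, 1/5)

Signed area of the reference triangle: [XYZ] = ½·(4·(3−11) + 2·(11−0) + 4·(0−3)) = ½·(-32 + 22 − 12) = -11.
[WYZ] = ½·((16/5)·(3−11) + 2·(11−(17/5)) + 4·(17/5−3)) = ½·(-128/5 + 76/5 + 8/5) = -22/5, so the X-coordinate is (-22/5)/(-11) = 2/5.
[XWZ] = ½·(4·(17/5−11) + (16/5)·(11−0) + 4·(0−(17/5))) = ½·(-152/5 + 176/5 − 68/5) = -22/5, so the Y-coordinate is 2/5.
[XYW] = ½·(4·(3−(17/5)) + 2·(17/5−0) + (16/5)·(0−3)) = ½·(-8/5 + 34/5 − 48/5) = -11/5, so the Z-coordinate is 1/5.
Check: 2/5 + 2/5 + 1/5 = 1.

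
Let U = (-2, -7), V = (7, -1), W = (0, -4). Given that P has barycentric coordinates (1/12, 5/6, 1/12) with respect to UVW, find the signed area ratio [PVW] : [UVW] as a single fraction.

The signed ratio [PVW]/[UVW] equals the barycentric coordinate of P at vertex U, which is 1/12.

1/12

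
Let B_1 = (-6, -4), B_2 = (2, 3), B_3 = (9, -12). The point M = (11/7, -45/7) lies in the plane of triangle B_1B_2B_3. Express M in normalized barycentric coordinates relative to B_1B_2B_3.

Signed area of the reference triangle: [B_1B_2B_3] = ½·((-6)·(3−(-12)) + 2·(-12−(-4)) + 9·(-4−3)) = ½·(-90 − 16 − 63) = -169/2.
[MB_2B_3] = ½·((11/7)·(3−(-12)) + 2·(-12−(-45/7)) + 9·(-45/7−3)) = ½·(165/7 − 78/7 − 594/7) = -507/14, so the B_1-coordinate is (-507/14)/(-169/2) = 3/7.
[B_1MB_3] = ½·((-6)·(-45/7−(-12)) + (11/7)·(-12−(-4)) + 9·(-4−(-45/7))) = ½·(-234/7 − 88/7 + 153/7) = -169/14, so the B_2-coordinate is 1/7.
[B_1B_2M] = ½·((-6)·(3−(-45/7)) + 2·(-45/7−(-4)) + (11/7)·(-4−3)) = ½·(-396/7 − 34/7 − 11) = -507/14, so the B_3-coordinate is 3/7.

(3/7, 1/7, 3/7)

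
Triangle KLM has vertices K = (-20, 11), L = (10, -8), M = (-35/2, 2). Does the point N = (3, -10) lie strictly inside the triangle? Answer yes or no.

Barycentric coordinates of N: (-50/89, 309/445, 386/445).
The three coordinates are negative, positive, positive; a point is interior exactly when all three are positive.

no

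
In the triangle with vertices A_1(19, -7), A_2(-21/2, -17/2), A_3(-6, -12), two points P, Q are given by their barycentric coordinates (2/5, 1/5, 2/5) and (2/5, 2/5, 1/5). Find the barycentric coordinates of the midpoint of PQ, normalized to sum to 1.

Since both coordinate triples sum to 1, the midpoint's barycentrics are the componentwise average.
(2/5+2/5)/2 = 2/5; similarly 3/10 and 3/10.

(2/5, 3/10, 3/10)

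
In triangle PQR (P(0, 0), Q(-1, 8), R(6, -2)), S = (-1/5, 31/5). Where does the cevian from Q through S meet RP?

(3, -1)

Barycentric coordinates of S with respect to PQR: (1/10, 4/5, 1/10).
On side RP the Q-coordinate is zero; dropping S's Q-weight 4/5 and renormalizing the remaining 1/10 : 1/10 gives weights 1/2, 1/2 on R, P.
T = (1/2)·(6, -2) + (1/2)·(0, 0) = (3, -1).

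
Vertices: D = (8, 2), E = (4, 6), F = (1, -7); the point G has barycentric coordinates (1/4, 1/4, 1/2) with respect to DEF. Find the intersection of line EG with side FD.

Line EG meets FD where the E-coordinate vanishes; zeroing G's E-weight and renormalizing leaves F, D-weights 1/2 : 1/4 → (2/3, 1/3).
So H = (2/3)·F + (1/3)·D = (10/3, -4).

(10/3, -4)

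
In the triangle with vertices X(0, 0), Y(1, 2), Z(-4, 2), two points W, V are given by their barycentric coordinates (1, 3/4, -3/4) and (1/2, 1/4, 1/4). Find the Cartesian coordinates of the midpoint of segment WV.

(3/2, 1/2)

Barycentric coordinates of the midpoint are the average: (3/4, 1/2, -1/4).
Converting: (3/4)·X + (1/2)·Y + (-1/4)·Z = (3/2, 1/2).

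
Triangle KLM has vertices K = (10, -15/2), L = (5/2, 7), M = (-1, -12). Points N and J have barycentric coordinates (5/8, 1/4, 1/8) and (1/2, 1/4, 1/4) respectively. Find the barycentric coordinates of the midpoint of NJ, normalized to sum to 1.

Since both coordinate triples sum to 1, the midpoint's barycentrics are the componentwise average.
(5/8+1/2)/2 = 9/16; similarly 1/4 and 3/16.

(9/16, 1/4, 3/16)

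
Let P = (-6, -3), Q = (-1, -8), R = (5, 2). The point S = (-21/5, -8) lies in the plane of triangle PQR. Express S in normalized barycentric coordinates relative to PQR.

Signed area of the reference triangle: [PQR] = ½·((-6)·(-8−2) + (-1)·(2−(-3)) + 5·(-3−(-8))) = ½·(60 − 5 + 25) = 40.
[SQR] = ½·((-21/5)·(-8−2) + (-1)·(2−(-8)) + 5·(-8−(-8))) = ½·(42 − 10 + 0) = 16, so the P-coordinate is 16/40 = 2/5.
[PSR] = ½·((-6)·(-8−2) + (-21/5)·(2−(-3)) + 5·(-3−(-8))) = ½·(60 − 21 + 25) = 32, so the Q-coordinate is 4/5.
[PQS] = ½·((-6)·(-8−(-8)) + (-1)·(-8−(-3)) + (-21/5)·(-3−(-8))) = ½·(0 + 5 − 21) = -8, so the R-coordinate is -1/5.
Check: 2/5 + 4/5 − 1/5 = 1.

(2/5, 4/5, -1/5)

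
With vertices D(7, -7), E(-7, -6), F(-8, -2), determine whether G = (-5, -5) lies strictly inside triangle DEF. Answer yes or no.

Barycentric coordinates of G: (9/55, 6/11, 16/55).
The three coordinates are positive, positive, positive; a point is interior exactly when all three are positive.

yes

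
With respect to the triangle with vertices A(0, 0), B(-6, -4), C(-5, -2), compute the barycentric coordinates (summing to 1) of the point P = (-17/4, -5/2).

(1/4, 1/2, 1/4)

Signed area of the reference triangle: [ABC] = ½·(0·(-4−(-2)) + (-6)·(-2−0) + (-5)·(0−(-4))) = ½·(0 + 12 − 20) = -4.
[PBC] = ½·((-17/4)·(-4−(-2)) + (-6)·(-2−(-5/2)) + (-5)·(-5/2−(-4))) = ½·(17/2 − 3 − 15/2) = -1, so the A-coordinate is (-1)/(-4) = 1/4.
[APC] = ½·(0·(-5/2−(-2)) + (-17/4)·(-2−0) + (-5)·(0−(-5/2))) = ½·(0 + 17/2 − 25/2) = -2, so the B-coordinate is 1/2.
[ABP] = ½·(0·(-4−(-5/2)) + (-6)·(-5/2−0) + (-17/4)·(0−(-4))) = ½·(0 + 15 − 17) = -1, so the C-coordinate is 1/4.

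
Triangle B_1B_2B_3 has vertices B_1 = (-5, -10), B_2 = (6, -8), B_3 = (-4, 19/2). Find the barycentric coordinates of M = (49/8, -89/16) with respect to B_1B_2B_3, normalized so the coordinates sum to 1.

(-1/8, 1, 1/8)

Signed area of the reference triangle: [B_1B_2B_3] = ½·((-5)·(-8−(19/2)) + 6·(19/2−(-10)) + (-4)·(-10−(-8))) = ½·(175/2 + 117 + 8) = 425/4.
[MB_2B_3] = ½·((49/8)·(-8−(19/2)) + 6·(19/2−(-89/16)) + (-4)·(-89/16−(-8))) = ½·(-1715/16 + 723/8 − 39/4) = -425/32, so the B_1-coordinate is (-425/32)/(425/4) = -1/8.
[B_1MB_3] = ½·((-5)·(-89/16−(19/2)) + (49/8)·(19/2−(-10)) + (-4)·(-10−(-89/16))) = ½·(1205/16 + 1911/16 + 71/4) = 425/4, so the B_2-coordinate is 1.
[B_1B_2M] = ½·((-5)·(-8−(-89/16)) + 6·(-89/16−(-10)) + (49/8)·(-10−(-8))) = ½·(195/16 + 213/8 − 49/4) = 425/32, so the B_3-coordinate is 1/8.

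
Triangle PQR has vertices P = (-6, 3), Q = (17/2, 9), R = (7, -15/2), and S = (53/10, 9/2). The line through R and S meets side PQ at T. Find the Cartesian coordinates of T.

(39/8, 15/2)

Barycentric coordinates of S with respect to PQR: (1/5, 3/5, 1/5).
On side PQ the R-coordinate is zero; dropping S's R-weight 1/5 and renormalizing the remaining 1/5 : 3/5 gives weights 1/4, 3/4 on P, Q.
T = (1/4)·(-6, 3) + (3/4)·(17/2, 9) = (39/8, 15/2).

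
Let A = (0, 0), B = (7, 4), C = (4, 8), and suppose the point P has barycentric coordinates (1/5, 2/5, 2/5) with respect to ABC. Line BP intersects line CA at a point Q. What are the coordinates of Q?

(8/3, 16/3)

Line BP meets CA where the B-coordinate vanishes; zeroing P's B-weight and renormalizing leaves C, A-weights 2/5 : 1/5 → (2/3, 1/3).
So Q = (2/3)·C + (1/3)·A = (8/3, 16/3).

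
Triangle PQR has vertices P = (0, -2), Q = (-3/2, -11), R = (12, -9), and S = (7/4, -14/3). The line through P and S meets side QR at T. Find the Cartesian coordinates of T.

Barycentric coordinates of S with respect to PQR: (2/3, 1/6, 1/6).
On side QR the P-coordinate is zero; dropping S's P-weight 2/3 and renormalizing the remaining 1/6 : 1/6 gives weights 1/2, 1/2 on Q, R.
T = (1/2)·(-3/2, -11) + (1/2)·(12, -9) = (21/4, -10).

(21/4, -10)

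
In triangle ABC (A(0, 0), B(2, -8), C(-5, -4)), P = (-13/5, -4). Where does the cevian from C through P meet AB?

(1, -4)

Barycentric coordinates of P with respect to ABC: (1/5, 1/5, 3/5).
On side AB the C-coordinate is zero; dropping P's C-weight 3/5 and renormalizing the remaining 1/5 : 1/5 gives weights 1/2, 1/2 on A, B.
Q = (1/2)·(0, 0) + (1/2)·(2, -8) = (1, -4).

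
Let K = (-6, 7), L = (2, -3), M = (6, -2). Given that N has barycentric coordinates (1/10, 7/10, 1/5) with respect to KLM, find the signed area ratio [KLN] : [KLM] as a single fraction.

The signed ratio [KLN]/[KLM] equals the barycentric coordinate of N at vertex M, which is 1/5.

1/5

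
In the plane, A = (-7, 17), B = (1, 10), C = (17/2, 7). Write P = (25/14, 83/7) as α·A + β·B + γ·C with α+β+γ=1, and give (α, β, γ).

(4/7, -2/7, 5/7)

Signed area of the reference triangle: [ABC] = ½·((-7)·(10−7) + 1·(7−17) + (17/2)·(17−10)) = ½·(-21 − 10 + 119/2) = 57/4.
[PBC] = ½·((25/14)·(10−7) + 1·(7−(83/7)) + (17/2)·(83/7−10)) = ½·(75/14 − 34/7 + 221/14) = 57/7, so the A-coordinate is (57/7)/(57/4) = 4/7.
[APC] = ½·((-7)·(83/7−7) + (25/14)·(7−17) + (17/2)·(17−(83/7))) = ½·(-34 − 125/7 + 306/7) = -57/14, so the B-coordinate is -2/7.
[ABP] = ½·((-7)·(10−(83/7)) + 1·(83/7−17) + (25/14)·(17−10)) = ½·(13 − 36/7 + 25/2) = 285/28, so the C-coordinate is 5/7.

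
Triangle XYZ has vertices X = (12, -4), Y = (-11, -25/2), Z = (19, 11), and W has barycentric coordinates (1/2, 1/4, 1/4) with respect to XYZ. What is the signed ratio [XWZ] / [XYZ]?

1/4

The signed ratio [XWZ]/[XYZ] equals the barycentric coordinate of W at vertex Y, which is 1/4.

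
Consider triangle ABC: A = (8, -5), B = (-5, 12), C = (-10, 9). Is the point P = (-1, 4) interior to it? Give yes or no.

yes

Barycentric coordinates of P: (13/31, 9/31, 9/31).
The three coordinates are positive, positive, positive; a point is interior exactly when all three are positive.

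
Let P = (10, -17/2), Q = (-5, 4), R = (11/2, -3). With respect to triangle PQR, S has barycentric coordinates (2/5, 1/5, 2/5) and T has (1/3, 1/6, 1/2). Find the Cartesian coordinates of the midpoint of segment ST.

Barycentric coordinates of the midpoint are the average: (11/30, 11/60, 9/20).
Converting: (11/30)·P + (11/60)·Q + (9/20)·R = (209/40, -56/15).

(209/40, -56/15)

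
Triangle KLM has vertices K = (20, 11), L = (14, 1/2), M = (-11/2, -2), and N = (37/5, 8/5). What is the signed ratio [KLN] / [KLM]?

2/5

[KLM] = ½·(20·(1/2−(-2)) + 14·(-2−11) + (-11/2)·(11−(1/2))) = ½·(50 − 182 − 231/4) = -759/8.
[KLN] = ½·(20·(1/2−(8/5)) + 14·(8/5−11) + (37/5)·(11−(1/2))) = ½·(-22 − 658/5 + 777/10) = -759/20, so the ratio is (-759/20)/(-759/8) = 2/5.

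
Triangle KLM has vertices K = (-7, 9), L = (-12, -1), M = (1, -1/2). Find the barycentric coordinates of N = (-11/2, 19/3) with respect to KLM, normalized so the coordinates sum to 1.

Signed area of the reference triangle: [KLM] = ½·((-7)·(-1−(-1/2)) + (-12)·(-1/2−9) + 1·(9−(-1))) = ½·(7/2 + 114 + 10) = 255/4.
[NLM] = ½·((-11/2)·(-1−(-1/2)) + (-12)·(-1/2−(19/3)) + 1·(19/3−(-1))) = ½·(11/4 + 82 + 22/3) = 1105/24, so the K-coordinate is (1105/24)/(255/4) = 13/18.
[KNM] = ½·((-7)·(19/3−(-1/2)) + (-11/2)·(-1/2−9) + 1·(9−(19/3))) = ½·(-287/6 + 209/4 + 8/3) = 85/24, so the L-coordinate is 1/18.
[KLN] = ½·((-7)·(-1−(19/3)) + (-12)·(19/3−9) + (-11/2)·(9−(-1))) = ½·(154/3 + 32 − 55) = 85/6, so the M-coordinate is 2/9.
Check: 13/18 + 1/18 + 2/9 = 1.

(13/18, 1/18, 2/9)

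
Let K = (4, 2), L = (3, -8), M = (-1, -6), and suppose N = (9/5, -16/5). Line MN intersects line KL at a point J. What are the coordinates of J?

(11/3, -4/3)

Barycentric coordinates of N with respect to KLM: (2/5, 1/5, 2/5).
On side KL the M-coordinate is zero; dropping N's M-weight 2/5 and renormalizing the remaining 2/5 : 1/5 gives weights 2/3, 1/3 on K, L.
J = (2/3)·(4, 2) + (1/3)·(3, -8) = (11/3, -4/3).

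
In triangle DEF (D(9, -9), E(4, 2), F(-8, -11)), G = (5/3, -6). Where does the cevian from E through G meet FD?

Barycentric coordinates of G with respect to DEF: (1/3, 1/3, 1/3).
On side FD the E-coordinate is zero; dropping G's E-weight 1/3 and renormalizing the remaining 1/3 : 1/3 gives weights 1/2, 1/2 on F, D.
H = (1/2)·(-8, -11) + (1/2)·(9, -9) = (1/2, -10).

(1/2, -10)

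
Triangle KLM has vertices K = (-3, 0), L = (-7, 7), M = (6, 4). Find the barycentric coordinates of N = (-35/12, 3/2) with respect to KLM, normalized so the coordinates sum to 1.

(3/4, 1/6, 1/12)

Signed area of the reference triangle: [KLM] = ½·((-3)·(7−4) + (-7)·(4−0) + 6·(0−7)) = ½·(-9 − 28 − 42) = -79/2.
[NLM] = ½·((-35/12)·(7−4) + (-7)·(4−(3/2)) + 6·(3/2−7)) = ½·(-35/4 − 35/2 − 33) = -237/8, so the K-coordinate is (-237/8)/(-79/2) = 3/4.
[KNM] = ½·((-3)·(3/2−4) + (-35/12)·(4−0) + 6·(0−(3/2))) = ½·(15/2 − 35/3 − 9) = -79/12, so the L-coordinate is 1/6.
[KLN] = ½·((-3)·(7−(3/2)) + (-7)·(3/2−0) + (-35/12)·(0−7)) = ½·(-33/2 − 21/2 + 245/12) = -79/24, so the M-coordinate is 1/12.
Check: 3/4 + 1/6 + 1/12 = 1.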